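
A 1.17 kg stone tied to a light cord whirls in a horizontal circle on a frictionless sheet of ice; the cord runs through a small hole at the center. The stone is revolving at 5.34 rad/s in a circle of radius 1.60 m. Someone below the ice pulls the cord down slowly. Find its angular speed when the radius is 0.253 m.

ω₂ ≈ 214 rad/s

No torque about the axis ⇒ m r₁² ω₁ = m r₂² ω₂.
ω₂ = ω₁ (r₁/r₂)² = (5.34)(1.60/0.253)² = 213.6 rad/s.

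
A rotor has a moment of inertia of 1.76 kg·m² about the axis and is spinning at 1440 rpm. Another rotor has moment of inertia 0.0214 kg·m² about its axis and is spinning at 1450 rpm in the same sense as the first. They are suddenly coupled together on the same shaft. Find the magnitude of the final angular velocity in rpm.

The coupling torques are internal; angular momentum about the shared axis is conserved.
Taking A's sense as positive: L = (1.760)(1440) + (0.02140)(1450) = 2565 kg·m²·rpm.
Combined I = 1.760 + 0.02140 = 1.781 kg·m².
ω_f = L / I = 2565 / 1.781 = 1440 rpm.

|ω_f| ≈ 1440 rpm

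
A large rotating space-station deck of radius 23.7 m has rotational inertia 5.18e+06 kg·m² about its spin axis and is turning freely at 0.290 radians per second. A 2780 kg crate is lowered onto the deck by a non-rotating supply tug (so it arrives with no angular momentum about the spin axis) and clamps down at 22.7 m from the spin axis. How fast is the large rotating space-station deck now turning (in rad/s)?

ω_f ≈ 0.227 rad/s

No external torque acts about the spin axis; L_before = L_after.
Added inertia Σmr² = (2780)(22.7)² = 1.433e+06 kg·m²; I_f = 5.180e+06 + 1.433e+06 = 6.613e+06 kg·m².
ω_f = I_p ω_i / I_f = (5.180e+06)(0.290) / 6.613e+06 = 0.2272 rad/s.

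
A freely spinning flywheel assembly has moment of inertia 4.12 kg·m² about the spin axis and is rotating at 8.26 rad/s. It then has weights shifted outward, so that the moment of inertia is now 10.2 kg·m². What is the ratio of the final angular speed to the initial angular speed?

Angular momentum about the spin axis is conserved since the torque about it is zero.
ω₂/ω₁ = I₁/I₂ = 4.120 / 10.20 = 0.4039.

ω₂/ω₁ ≈ 0.404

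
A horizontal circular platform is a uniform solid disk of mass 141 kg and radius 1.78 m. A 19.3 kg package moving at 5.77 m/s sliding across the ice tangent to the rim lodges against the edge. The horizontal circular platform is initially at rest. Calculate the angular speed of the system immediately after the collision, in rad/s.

The axle reaction passes through the central axle and exerts no torque about it; angular momentum about the central axle is conserved through the impact.
I_p = ½(141)(1.78)² = 223.4 kg·m². Taking the sense of the package's angular momentum as positive, L_{package} = m v R = (19.3)(5.77)(1.78) = 198.2 kg·m²/s.
L_i = 0 + 198.2 = 198.2 kg·m²/s.
After sticking, I_f = I_p + m R² = 223.4 + (19.3)(1.78)² = 284.5 kg·m².
ω_f = L_i / I_f = 198.2 / 284.5 = 0.6967 rad/s.

|ω_f| ≈ 0.697 rad/s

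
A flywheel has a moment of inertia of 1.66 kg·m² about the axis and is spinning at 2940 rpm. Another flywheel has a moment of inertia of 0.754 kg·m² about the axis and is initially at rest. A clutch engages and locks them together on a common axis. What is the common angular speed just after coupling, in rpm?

The coupling torques are internal; angular momentum about the shared axis is conserved.
Taking A's sense as positive: L = (1.660)(2940) = 4880 kg·m²·rpm.
Combined I = 1.660 + 0.7540 = 2.414 kg·m².
ω_f = L / I = 4880 / 2.414 = 2022 rpm.

|ω_f| ≈ 2020 rpm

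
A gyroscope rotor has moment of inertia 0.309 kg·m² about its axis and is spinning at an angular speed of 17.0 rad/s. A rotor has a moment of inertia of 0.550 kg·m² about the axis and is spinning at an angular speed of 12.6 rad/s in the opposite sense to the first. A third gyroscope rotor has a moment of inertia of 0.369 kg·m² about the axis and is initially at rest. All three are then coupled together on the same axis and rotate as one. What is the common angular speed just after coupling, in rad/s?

No external torque acts about the common axis, so total angular momentum is conserved.
Taking A's sense as positive: L = (0.3090)(17.0) − (0.5500)(12.6) = -1.677 kg·m²·rad/s.
Combined I = 0.3090 + 0.5500 + 0.3690 = 1.228 kg·m².
ω_f = L / I = -1.677 / 1.228 = -1.366 rad/s.

|ω_f| ≈ 1.37 rad/s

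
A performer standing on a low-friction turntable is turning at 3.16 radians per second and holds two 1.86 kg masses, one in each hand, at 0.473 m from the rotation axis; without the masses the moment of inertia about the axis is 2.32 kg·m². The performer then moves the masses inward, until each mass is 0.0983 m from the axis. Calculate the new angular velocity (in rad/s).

With no external torque about the axis, L is conserved: I₁ω₁ = I₂ω₂.
I₁ = 2.32 + 2(1.86)(0.473)² = 3.152 kg·m²; I₂ = 2.32 + 2(1.86)(0.0983)² = 2.356 kg·m².
ω₂ = I₁ω₁ / I₂ = (3.152)(3.16 rad/s) / (2.356) = 4.228 rad/s.

ω₂ ≈ 4.23 rad/s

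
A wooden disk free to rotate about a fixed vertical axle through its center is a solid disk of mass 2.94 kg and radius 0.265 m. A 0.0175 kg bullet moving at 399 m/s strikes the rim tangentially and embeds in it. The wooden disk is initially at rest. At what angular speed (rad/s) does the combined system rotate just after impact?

|ω_f| ≈ 17.7 rad/s

About the axle the impulsive forces during the collision are internal, so angular momentum about that axis is conserved.
I_p = ½(2.94)(0.265)² = 0.1032 kg·m². Taking the sense of the bullet's angular momentum as positive, L_{bullet} = m v R = (0.0175)(399)(0.265) = 1.850 kg·m²/s.
L_i = 0 + 1.850 = 1.850 kg·m²/s.
After sticking, I_f = I_p + m R² = 0.1032 + (0.0175)(0.265)² = 0.1045 kg·m².
ω_f = L_i / I_f = 1.850 / 0.1045 = 17.71 rad/s.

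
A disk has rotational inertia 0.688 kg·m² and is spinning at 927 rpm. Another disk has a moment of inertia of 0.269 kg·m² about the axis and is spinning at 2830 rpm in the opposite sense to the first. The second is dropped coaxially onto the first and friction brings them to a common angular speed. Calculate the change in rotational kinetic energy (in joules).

The coupling torques are internal; angular momentum about the shared axis is conserved.
Taking A's sense as positive: L = (0.6880)(927) − (0.2690)(2830) = -123.5 kg·m²·rpm.
Combined I = 0.6880 + 0.2690 = 0.9570 kg·m².
ω_f = L / I = -123.5 / 0.9570 = -129.0 rpm.
KE_i = ½ΣIω² = 15050 J; KE_f = ½(0.9570)(13.51)² = 87.38 J.

ΔKE ≈ -15000 J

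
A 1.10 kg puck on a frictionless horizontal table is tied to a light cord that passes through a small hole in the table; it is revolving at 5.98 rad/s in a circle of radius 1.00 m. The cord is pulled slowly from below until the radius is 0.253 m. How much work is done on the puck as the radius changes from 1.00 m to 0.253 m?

W ≈ 288 J

The constraining force is radial, so m r² ω about the center is conserved.
ω₂ = ω₁ (r₁/r₂)² = (5.98)(1.00/0.253)² = 93.42 rad/s.
W = ΔKE = ½m(v₂² − v₁²) = 287.6 J.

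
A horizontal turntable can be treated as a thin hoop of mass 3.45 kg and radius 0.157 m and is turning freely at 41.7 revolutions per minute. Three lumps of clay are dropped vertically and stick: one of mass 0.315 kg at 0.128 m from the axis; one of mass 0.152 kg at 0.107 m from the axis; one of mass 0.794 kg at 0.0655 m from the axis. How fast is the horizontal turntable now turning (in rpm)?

ω_f ≈ 37.2 rpm

No external torque acts about the axis; L_before = L_after.
I_p = (3.45)(0.157)² = 0.08504 kg·m².
Added inertia Σmr² = (0.315)(0.128)² + (0.152)(0.107)² + (0.794)(0.0655)² = 0.01031 kg·m²; I_f = 0.08504 + 0.01031 = 0.09535 kg·m².
ω_f = I_p ω_i / I_f = (0.08504)(41.7) / 0.09535 = 37.19 rpm.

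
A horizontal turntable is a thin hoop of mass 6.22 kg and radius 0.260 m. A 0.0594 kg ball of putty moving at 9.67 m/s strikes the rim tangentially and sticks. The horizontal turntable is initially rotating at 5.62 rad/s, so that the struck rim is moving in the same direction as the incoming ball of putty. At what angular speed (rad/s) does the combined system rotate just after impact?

|ω_f| ≈ 5.92 rad/s

The axle reaction passes through the axle and exerts no torque about it; angular momentum about the axle is conserved through the impact.
I_p = (6.22)(0.260)² = 0.4205 kg·m². Taking the sense of the ball of putty's angular momentum as positive, L_{ball} = m v R = (0.0594)(9.67)(0.260) = 0.1493 kg·m²/s.
L_i = +I_p ω_p + m v R = +(0.4205)(5.62) + 0.1493 = 2.512 kg·m²/s.
After sticking, I_f = I_p + m R² = 0.4205 + (0.0594)(0.260)² = 0.4245 kg·m².
ω_f = L_i / I_f = 2.512 / 0.4245 = 5.919 rad/s.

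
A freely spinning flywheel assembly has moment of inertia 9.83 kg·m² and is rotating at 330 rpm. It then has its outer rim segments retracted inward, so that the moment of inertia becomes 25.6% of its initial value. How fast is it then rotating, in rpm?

ω₂ ≈ 1290 rpm

With no external torque about the axis, L is conserved: I₁ω₁ = I₂ω₂.
I₂ = 0.256 × 9.83 = 2.516 kg·m².
ω₂ = I₁ω₁ / I₂ = (9.830)(330 rpm) / (2.516) = 1289 rpm.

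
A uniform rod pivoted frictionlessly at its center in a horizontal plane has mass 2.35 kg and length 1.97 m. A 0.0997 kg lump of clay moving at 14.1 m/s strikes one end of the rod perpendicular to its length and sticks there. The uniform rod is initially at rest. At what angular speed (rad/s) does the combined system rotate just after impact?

|ω_f| ≈ 1.62 rad/s

About the pivot the impulsive forces during the collision are internal, so angular momentum about that axis is conserved.
I_p = (1/12)(2.35)(1.97)² = 0.7600 kg·m². Taking the sense of the lump of clay's angular momentum as positive, L_{lump} = m v R = (0.0997)(14.1)(1.97/2) = 1.385 kg·m²/s.
L_i = 0 + 1.385 = 1.385 kg·m²/s.
After sticking, I_f = I_p + m R² = 0.7600 + (0.0997)(1.97/2)² = 0.8567 kg·m².
ω_f = L_i / I_f = 1.385 / 0.8567 = 1.616 rad/s.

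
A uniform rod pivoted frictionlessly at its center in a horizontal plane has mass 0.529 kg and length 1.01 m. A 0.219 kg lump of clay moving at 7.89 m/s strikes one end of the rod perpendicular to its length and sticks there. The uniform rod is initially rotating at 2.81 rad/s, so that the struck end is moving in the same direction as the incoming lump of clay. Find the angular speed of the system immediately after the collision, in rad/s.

|ω_f| ≈ 9.91 rad/s

The axle reaction passes through the pivot and exerts no torque about it; angular momentum about the pivot is conserved through the impact.
I_p = (1/12)(0.529)(1.01)² = 0.04497 kg·m². Taking the sense of the lump of clay's angular momentum as positive, L_{lump} = m v R = (0.219)(7.89)(1.01/2) = 0.8726 kg·m²/s.
L_i = +I_p ω_p + m v R = +(0.04497)(2.81) + 0.8726 = 0.9990 kg·m²/s.
After sticking, I_f = I_p + m R² = 0.04497 + (0.219)(1.01/2)² = 0.1008 kg·m².
ω_f = L_i / I_f = 0.9990 / 0.1008 = 9.908 rad/s.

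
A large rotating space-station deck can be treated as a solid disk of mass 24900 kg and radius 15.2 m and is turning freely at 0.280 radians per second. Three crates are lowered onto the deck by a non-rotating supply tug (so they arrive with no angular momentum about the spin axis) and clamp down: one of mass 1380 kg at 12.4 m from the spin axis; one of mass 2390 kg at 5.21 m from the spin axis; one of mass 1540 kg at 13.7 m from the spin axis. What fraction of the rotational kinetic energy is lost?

fraction ≈ 0.164

No external torque acts about the spin axis; L_before = L_after.
I_p = ½(24900)(15.2)² = 2.876e+06 kg·m².
Added inertia Σmr² = (1380)(12.4)² + (2390)(5.21)² + (1540)(13.7)² = 5.661e+05 kg·m²; I_f = 2.876e+06 + 5.661e+05 = 3.443e+06 kg·m².
ω_f = I_p ω_i / I_f = (2.876e+06)(0.280) / 3.443e+06 = 0.2340 rad/s.
KE_i = ½(2.876e+06)(0.2800 rad/s)² = 1.128e+05 J; KE_f = ½(3.443e+06)(0.2340)² = 94210 J.
Fraction lost = 0.1644.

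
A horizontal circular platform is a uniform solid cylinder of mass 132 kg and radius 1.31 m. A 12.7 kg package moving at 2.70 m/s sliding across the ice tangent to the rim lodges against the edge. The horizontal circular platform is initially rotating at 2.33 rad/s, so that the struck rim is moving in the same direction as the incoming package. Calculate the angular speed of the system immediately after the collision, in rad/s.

The axle reaction passes through the central axle and exerts no torque about it; angular momentum about the central axle is conserved through the impact.
I_p = ½(132)(1.31)² = 113.3 kg·m². Taking the sense of the package's angular momentum as positive, L_{package} = m v R = (12.7)(2.70)(1.31) = 44.92 kg·m²/s.
L_i = +I_p ω_p + m v R = +(113.3)(2.33) + 44.92 = 308.8 kg·m²/s.
After sticking, I_f = I_p + m R² = 113.3 + (12.7)(1.31)² = 135.1 kg·m².
ω_f = L_i / I_f = 308.8 / 135.1 = 2.287 rad/s.

|ω_f| ≈ 2.29 rad/s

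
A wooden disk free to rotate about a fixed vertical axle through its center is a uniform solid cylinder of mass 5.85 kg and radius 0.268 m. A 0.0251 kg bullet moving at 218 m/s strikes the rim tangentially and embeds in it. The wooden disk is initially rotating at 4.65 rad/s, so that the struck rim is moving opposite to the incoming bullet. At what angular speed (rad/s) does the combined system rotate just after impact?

The axle reaction passes through the axle and exerts no torque about it; angular momentum about the axle is conserved through the impact.
I_p = ½(5.85)(0.268)² = 0.2101 kg·m². Taking the sense of the bullet's angular momentum as positive, L_{bullet} = m v R = (0.0251)(218)(0.268) = 1.466 kg·m²/s.
L_i = −I_p ω_p + m v R = −(0.2101)(4.65) + 1.466 = 0.4895 kg·m²/s.
After sticking, I_f = I_p + m R² = 0.2101 + (0.0251)(0.268)² = 0.2119 kg·m².
ω_f = L_i / I_f = 0.4895 / 0.2119 = 2.310 rad/s.

|ω_f| ≈ 2.31 rad/s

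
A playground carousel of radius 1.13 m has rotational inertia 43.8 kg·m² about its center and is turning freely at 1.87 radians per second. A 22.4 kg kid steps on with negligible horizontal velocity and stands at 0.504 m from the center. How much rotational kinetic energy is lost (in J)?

energy lost ≈ 8.80 J

No external torque acts about the center; L_before = L_after.
Added inertia Σmr² = (22.4)(0.504)² = 5.690 kg·m²; I_f = 43.80 + 5.690 = 49.49 kg·m².
ω_f = I_p ω_i / I_f = (43.80)(1.87) / 49.49 = 1.655 rad/s.
KE_i = ½(43.80)(1.870 rad/s)² = 76.58 J; KE_f = ½(49.49)(1.655)² = 67.78 J.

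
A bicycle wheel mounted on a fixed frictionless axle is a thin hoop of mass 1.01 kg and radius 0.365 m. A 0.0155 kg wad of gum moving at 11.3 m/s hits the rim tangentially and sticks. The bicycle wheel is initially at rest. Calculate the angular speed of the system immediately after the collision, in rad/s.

About the axle the impulsive forces during the collision are internal, so angular momentum about that axis is conserved.
I_p = (1.01)(0.365)² = 0.1346 kg·m². Taking the sense of the wad of gum's angular momentum as positive, L_{wad} = m v R = (0.0155)(11.3)(0.365) = 0.06393 kg·m²/s.
L_i = 0 + 0.06393 = 0.06393 kg·m²/s.
After sticking, I_f = I_p + m R² = 0.1346 + (0.0155)(0.365)² = 0.1366 kg·m².
ω_f = L_i / I_f = 0.06393 / 0.1366 = 0.4679 rad/s.

|ω_f| ≈ 0.468 rad/s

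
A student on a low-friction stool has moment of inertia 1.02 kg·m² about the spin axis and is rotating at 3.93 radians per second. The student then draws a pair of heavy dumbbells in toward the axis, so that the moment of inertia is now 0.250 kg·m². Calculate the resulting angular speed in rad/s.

ω₂ ≈ 16.0 rad/s

Angular momentum about the spin axis is conserved since the torque about it is zero.
ω₂ = I₁ω₁ / I₂ = (1.020)(3.93 rad/s) / (0.2500) = 16.03 rad/s.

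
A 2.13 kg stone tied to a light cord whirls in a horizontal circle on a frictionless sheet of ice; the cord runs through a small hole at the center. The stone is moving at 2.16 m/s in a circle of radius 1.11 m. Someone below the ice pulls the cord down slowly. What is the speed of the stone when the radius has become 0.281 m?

The only horizontal force on the mass is along the cord (radial), so it exerts no torque about the hole and angular momentum m v r is conserved.
v₂ = v₁ r₁ / r₂ = (2.16)(1.11) / (0.281) = 8.532 m/s.

v₂ ≈ 8.53 m/s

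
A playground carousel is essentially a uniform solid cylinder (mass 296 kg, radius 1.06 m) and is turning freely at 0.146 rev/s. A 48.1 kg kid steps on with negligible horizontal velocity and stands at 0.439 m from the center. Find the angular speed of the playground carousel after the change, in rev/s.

ω_f ≈ 0.138 rev/s

The added mass arrives with no angular momentum about the center, and any external torque about the center is negligible, so the system's angular momentum is conserved.
I_p = ½(296)(1.06)² = 166.3 kg·m².
Added inertia Σmr² = (48.1)(0.439)² = 9.270 kg·m²; I_f = 166.3 + 9.270 = 175.6 kg·m².
ω_f = I_p ω_i / I_f = (166.3)(0.146) / 175.6 = 0.1383 rev/s.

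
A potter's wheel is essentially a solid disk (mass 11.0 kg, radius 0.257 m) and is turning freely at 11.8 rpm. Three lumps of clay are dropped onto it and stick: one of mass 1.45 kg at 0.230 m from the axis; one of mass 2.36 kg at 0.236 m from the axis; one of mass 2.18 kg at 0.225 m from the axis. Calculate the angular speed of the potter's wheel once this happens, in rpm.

No external torque acts about the axis; L_before = L_after.
I_p = ½(11.0)(0.257)² = 0.3633 kg·m².
Added inertia Σmr² = (1.45)(0.230)² + (2.36)(0.236)² + (2.18)(0.225)² = 0.3185 kg·m²; I_f = 0.3633 + 0.3185 = 0.6818 kg·m².
ω_f = I_p ω_i / I_f = (0.3633)(11.8) / 0.6818 = 6.287 rpm.

ω_f ≈ 6.29 rpm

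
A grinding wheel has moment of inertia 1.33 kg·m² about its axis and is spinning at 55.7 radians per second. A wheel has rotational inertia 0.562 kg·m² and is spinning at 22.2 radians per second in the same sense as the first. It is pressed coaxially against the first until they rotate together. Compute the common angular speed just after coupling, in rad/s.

No external torque acts about the common axis, so total angular momentum is conserved.
Taking A's sense as positive: L = (1.330)(55.7) + (0.5620)(22.2) = 86.56 kg·m²·rad/s.
Combined I = 1.330 + 0.5620 = 1.892 kg·m².
ω_f = L / I = 86.56 / 1.892 = 45.75 rad/s.

|ω_f| ≈ 45.7 rad/s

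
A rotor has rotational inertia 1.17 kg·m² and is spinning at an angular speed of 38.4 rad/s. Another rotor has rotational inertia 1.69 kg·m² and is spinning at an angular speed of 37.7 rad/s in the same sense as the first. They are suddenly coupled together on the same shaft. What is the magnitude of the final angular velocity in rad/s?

The coupling torques are internal; angular momentum about the shared axis is conserved.
Taking A's sense as positive: L = (1.170)(38.4) + (1.690)(37.7) = 108.6 kg·m²·rad/s.
Combined I = 1.170 + 1.690 = 2.860 kg·m².
ω_f = L / I = 108.6 / 2.860 = 37.99 rad/s.

|ω_f| ≈ 38.0 rad/s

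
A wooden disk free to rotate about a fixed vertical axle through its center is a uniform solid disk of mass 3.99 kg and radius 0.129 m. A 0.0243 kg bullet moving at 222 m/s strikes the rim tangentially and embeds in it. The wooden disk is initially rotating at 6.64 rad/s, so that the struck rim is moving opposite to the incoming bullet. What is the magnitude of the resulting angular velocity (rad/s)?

|ω_f| ≈ 14.1 rad/s

About the axle the impulsive forces during the collision are internal, so angular momentum about that axis is conserved.
I_p = ½(3.99)(0.129)² = 0.03320 kg·m². Taking the sense of the bullet's angular momentum as positive, L_{bullet} = m v R = (0.0243)(222)(0.129) = 0.6959 kg·m²/s.
L_i = −I_p ω_p + m v R = −(0.03320)(6.64) + 0.6959 = 0.4755 kg·m²/s.
After sticking, I_f = I_p + m R² = 0.03320 + (0.0243)(0.129)² = 0.03360 kg·m².
ω_f = L_i / I_f = 0.4755 / 0.03360 = 14.15 rad/s.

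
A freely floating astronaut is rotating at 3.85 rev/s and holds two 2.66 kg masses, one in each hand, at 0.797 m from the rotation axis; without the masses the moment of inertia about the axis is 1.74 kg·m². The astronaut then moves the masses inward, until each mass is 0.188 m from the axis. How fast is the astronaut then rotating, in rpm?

No external torque acts about the spin axis, so angular momentum is conserved.
I₁ = 1.74 + 2(2.66)(0.797)² = 5.119 kg·m²; I₂ = 1.74 + 2(2.66)(0.188)² = 1.928 kg·m².
ω₂ = I₁ω₁ / I₂ = (5.119)(3.85 rev/s) / (1.928) = 10.22 rev/s = 613.4 rpm.

ω₂ ≈ 613 rpm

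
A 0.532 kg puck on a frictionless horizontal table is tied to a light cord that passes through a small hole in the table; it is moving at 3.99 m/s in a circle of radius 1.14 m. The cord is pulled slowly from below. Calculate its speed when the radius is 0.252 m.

The only horizontal force on the mass is along the cord (radial), so it exerts no torque about the hole and angular momentum m v r is conserved.
v₂ = v₁ r₁ / r₂ = (3.99)(1.14) / (0.252) = 18.05 m/s.

v₂ ≈ 18.0 m/s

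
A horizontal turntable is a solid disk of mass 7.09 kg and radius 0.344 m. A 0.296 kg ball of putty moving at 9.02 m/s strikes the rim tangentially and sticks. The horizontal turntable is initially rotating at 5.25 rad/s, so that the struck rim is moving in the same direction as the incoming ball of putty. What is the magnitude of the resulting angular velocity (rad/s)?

|ω_f| ≈ 6.87 rad/s

About the axle the impulsive forces during the collision are internal, so angular momentum about that axis is conserved.
I_p = ½(7.09)(0.344)² = 0.4195 kg·m². Taking the sense of the ball of putty's angular momentum as positive, L_{ball} = m v R = (0.296)(9.02)(0.344) = 0.9185 kg·m²/s.
L_i = +I_p ω_p + m v R = +(0.4195)(5.25) + 0.9185 = 3.121 kg·m²/s.
After sticking, I_f = I_p + m R² = 0.4195 + (0.296)(0.344)² = 0.4545 kg·m².
ω_f = L_i / I_f = 3.121 / 0.4545 = 6.866 rad/s.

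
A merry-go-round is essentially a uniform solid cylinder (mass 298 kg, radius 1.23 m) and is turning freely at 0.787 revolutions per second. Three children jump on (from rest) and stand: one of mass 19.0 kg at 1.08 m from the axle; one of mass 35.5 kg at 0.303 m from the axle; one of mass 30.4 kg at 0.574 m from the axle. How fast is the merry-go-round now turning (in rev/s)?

ω_f ≈ 0.680 rev/s

The added mass arrives with no angular momentum about the axle, and any external torque about the axle is negligible, so the system's angular momentum is conserved.
I_p = ½(298)(1.23)² = 225.4 kg·m².
Added inertia Σmr² = (19.0)(1.08)² + (35.5)(0.303)² + (30.4)(0.574)² = 35.44 kg·m²; I_f = 225.4 + 35.44 = 260.9 kg·m².
ω_f = I_p ω_i / I_f = (225.4)(0.787) / 260.9 = 0.6801 rev/s.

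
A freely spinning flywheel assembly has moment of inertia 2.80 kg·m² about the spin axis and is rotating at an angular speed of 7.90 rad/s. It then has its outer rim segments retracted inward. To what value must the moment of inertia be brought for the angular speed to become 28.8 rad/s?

I₂ ≈ 0.768 kg·m²

No external torque acts about the spin axis, so angular momentum is conserved.
I₂ = I₁ω₁ / ω₂ = (2.80)(7.90) / (28.8) = 0.7681 kg·m².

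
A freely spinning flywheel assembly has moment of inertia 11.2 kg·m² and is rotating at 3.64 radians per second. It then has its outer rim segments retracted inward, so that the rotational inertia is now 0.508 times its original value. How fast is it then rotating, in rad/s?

No external torque acts about the spin axis, so angular momentum is conserved.
I₂ = 0.508 × 11.2 = 5.690 kg·m².
ω₂ = I₁ω₁ / I₂ = (11.20)(3.64 rad/s) / (5.690) = 7.165 rad/s.

ω₂ ≈ 7.17 rad/s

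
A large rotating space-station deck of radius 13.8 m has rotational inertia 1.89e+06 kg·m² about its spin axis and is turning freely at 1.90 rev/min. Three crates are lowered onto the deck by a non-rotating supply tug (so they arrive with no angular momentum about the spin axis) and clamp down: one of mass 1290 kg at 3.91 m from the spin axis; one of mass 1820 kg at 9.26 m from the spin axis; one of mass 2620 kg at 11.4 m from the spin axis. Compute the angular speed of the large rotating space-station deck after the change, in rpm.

The added mass arrives with no angular momentum about the spin axis, and any external torque about the spin axis is negligible, so the system's angular momentum is conserved.
Added inertia Σmr² = (1290)(3.91)² + (1820)(9.26)² + (2620)(11.4)² = 5.163e+05 kg·m²; I_f = 1.890e+06 + 5.163e+05 = 2.406e+06 kg·m².
ω_f = I_p ω_i / I_f = (1.890e+06)(1.90) / 2.406e+06 = 1.492 rpm.

ω_f ≈ 1.49 rpm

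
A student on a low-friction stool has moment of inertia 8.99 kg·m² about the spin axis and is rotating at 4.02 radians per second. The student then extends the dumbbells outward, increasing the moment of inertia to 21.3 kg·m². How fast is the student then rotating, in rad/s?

With no external torque about the axis, L is conserved: I₁ω₁ = I₂ω₂.
ω₂ = I₁ω₁ / I₂ = (8.990)(4.02 rad/s) / (21.30) = 1.697 rad/s.

ω₂ ≈ 1.70 rad/s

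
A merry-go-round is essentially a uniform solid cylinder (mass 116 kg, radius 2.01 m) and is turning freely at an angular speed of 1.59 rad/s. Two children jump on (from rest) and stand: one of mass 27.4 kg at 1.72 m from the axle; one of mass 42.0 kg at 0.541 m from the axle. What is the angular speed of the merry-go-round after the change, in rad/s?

ω_f ≈ 1.14 rad/s

No external torque acts about the axle; L_before = L_after.
I_p = ½(116)(2.01)² = 234.3 kg·m².
Added inertia Σmr² = (27.4)(1.72)² + (42.0)(0.541)² = 93.35 kg·m²; I_f = 234.3 + 93.35 = 327.7 kg·m².
ω_f = I_p ω_i / I_f = (234.3)(1.59) / 327.7 = 1.137 rad/s.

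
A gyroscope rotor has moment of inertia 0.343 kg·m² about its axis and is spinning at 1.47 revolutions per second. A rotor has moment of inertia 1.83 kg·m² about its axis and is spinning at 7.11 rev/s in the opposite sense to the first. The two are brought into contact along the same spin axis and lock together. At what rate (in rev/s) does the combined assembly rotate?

|ω_f| ≈ 5.76 rev/s

The coupling torques are internal; angular momentum about the shared axis is conserved.
Taking A's sense as positive: L = (0.3430)(1.47) − (1.830)(7.11) = -12.51 kg·m²·rev/s.
Combined I = 0.3430 + 1.830 = 2.173 kg·m².
ω_f = L / I = -12.51 / 2.173 = -5.756 rev/s.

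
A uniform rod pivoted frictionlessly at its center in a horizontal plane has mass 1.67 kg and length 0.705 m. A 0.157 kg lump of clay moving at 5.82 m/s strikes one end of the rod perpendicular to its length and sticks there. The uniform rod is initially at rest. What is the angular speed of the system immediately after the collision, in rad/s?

|ω_f| ≈ 3.63 rad/s

About the pivot the impulsive forces during the collision are internal, so angular momentum about that axis is conserved.
I_p = (1/12)(1.67)(0.705)² = 0.06917 kg·m². Taking the sense of the lump of clay's angular momentum as positive, L_{lump} = m v R = (0.157)(5.82)(0.705/2) = 0.3221 kg·m²/s.
L_i = 0 + 0.3221 = 0.3221 kg·m²/s.
After sticking, I_f = I_p + m R² = 0.06917 + (0.157)(0.705/2)² = 0.08868 kg·m².
ω_f = L_i / I_f = 0.3221 / 0.08868 = 3.632 rad/s.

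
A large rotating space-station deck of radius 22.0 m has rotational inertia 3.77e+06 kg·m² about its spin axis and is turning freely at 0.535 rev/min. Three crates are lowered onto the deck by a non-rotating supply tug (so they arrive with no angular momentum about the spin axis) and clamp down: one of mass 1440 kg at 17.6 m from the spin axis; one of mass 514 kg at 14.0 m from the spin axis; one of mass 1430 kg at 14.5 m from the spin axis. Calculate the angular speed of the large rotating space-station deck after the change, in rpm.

The added mass arrives with no angular momentum about the spin axis, and any external torque about the spin axis is negligible, so the system's angular momentum is conserved.
Added inertia Σmr² = (1440)(17.6)² + (514)(14.0)² + (1430)(14.5)² = 8.475e+05 kg·m²; I_f = 3.770e+06 + 8.475e+05 = 4.617e+06 kg·m².
ω_f = I_p ω_i / I_f = (3.770e+06)(0.535) / 4.617e+06 = 0.4368 rpm.

ω_f ≈ 0.437 rpm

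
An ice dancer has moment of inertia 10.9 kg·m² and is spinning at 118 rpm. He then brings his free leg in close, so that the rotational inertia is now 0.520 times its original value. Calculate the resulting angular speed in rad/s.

Angular momentum about the spin axis is conserved since the torque about it is zero.
I₂ = 0.520 × 10.9 = 5.668 kg·m².
ω₂ = I₁ω₁ / I₂ = (10.90)(118 rpm) / (5.668) = 226.9 rpm = 23.76 rad/s.

ω₂ ≈ 23.8 rad/s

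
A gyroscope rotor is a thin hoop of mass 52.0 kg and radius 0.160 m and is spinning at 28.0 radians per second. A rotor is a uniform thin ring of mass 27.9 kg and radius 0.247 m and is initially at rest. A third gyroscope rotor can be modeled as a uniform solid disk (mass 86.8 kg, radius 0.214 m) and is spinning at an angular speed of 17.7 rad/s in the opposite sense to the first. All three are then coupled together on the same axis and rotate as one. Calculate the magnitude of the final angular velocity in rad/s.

|ω_f| ≈ 0.417 rad/s

No external torque acts about the common axis, so total angular momentum is conserved.
Moments of inertia: I_A = (52.0)(0.160)² = 1.331 kg·m²; I_B = (27.9)(0.247)² = 1.702 kg·m²; I_C = ½(86.8)(0.214)² = 1.988 kg·m².
Taking A's sense as positive: L = (1.331)(28.0) − (1.988)(17.7) = 2.094 kg·m²·rad/s.
Combined I = 1.331 + 1.702 + 1.988 = 5.021 kg·m².
ω_f = L / I = 2.094 / 5.021 = 0.4171 rad/s.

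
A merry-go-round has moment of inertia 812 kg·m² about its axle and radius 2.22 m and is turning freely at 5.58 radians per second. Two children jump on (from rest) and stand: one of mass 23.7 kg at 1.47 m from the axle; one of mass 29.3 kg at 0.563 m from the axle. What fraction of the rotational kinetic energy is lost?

The added mass arrives with no angular momentum about the axle, and any external torque about the axle is negligible, so the system's angular momentum is conserved.
Added inertia Σmr² = (23.7)(1.47)² + (29.3)(0.563)² = 60.50 kg·m²; I_f = 812.0 + 60.50 = 872.5 kg·m².
ω_f = I_p ω_i / I_f = (812.0)(5.58) / 872.5 = 5.193 rad/s.
KE_i = ½(812.0)(5.580 rad/s)² = 12640 J; KE_f = ½(872.5)(5.193)² = 11760 J.
Fraction lost = 0.06934.

fraction ≈ 0.0693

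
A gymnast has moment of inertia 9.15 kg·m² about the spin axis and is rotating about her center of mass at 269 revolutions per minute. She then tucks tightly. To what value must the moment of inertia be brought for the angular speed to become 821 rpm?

I₂ ≈ 3.00 kg·m²

Angular momentum about the spin axis is conserved since the torque about it is zero.
I₂ = I₁ω₁ / ω₂ = (9.15)(269) / (821) = 2.998 kg·m².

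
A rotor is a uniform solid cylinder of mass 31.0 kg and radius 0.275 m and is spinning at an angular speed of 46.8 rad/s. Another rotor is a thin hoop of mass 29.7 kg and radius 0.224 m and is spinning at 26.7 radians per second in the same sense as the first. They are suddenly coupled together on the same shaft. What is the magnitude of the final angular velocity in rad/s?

|ω_f| ≈ 35.5 rad/s

No external torque acts about the common axis, so total angular momentum is conserved.
Moments of inertia: I_A = ½(31.0)(0.275)² = 1.172 kg·m²; I_B = (29.7)(0.224)² = 1.490 kg·m².
Taking A's sense as positive: L = (1.172)(46.8) + (1.490)(26.7) = 94.65 kg·m²·rad/s.
Combined I = 1.172 + 1.490 = 2.662 kg·m².
ω_f = L / I = 94.65 / 2.662 = 35.55 rad/s.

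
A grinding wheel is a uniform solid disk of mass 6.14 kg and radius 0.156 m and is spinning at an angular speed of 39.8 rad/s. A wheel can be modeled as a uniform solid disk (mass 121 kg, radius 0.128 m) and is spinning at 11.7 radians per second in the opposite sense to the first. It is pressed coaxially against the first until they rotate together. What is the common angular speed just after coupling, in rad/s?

|ω_f| ≈ 8.09 rad/s

No external torque acts about the common axis, so total angular momentum is conserved.
Moments of inertia: I_A = ½(6.14)(0.156)² = 0.07471 kg·m²; I_B = ½(121)(0.128)² = 0.9912 kg·m².
Taking A's sense as positive: L = (0.07471)(39.8) − (0.9912)(11.7) = -8.624 kg·m²·rad/s.
Combined I = 0.07471 + 0.9912 = 1.066 kg·m².
ω_f = L / I = -8.624 / 1.066 = -8.090 rad/s.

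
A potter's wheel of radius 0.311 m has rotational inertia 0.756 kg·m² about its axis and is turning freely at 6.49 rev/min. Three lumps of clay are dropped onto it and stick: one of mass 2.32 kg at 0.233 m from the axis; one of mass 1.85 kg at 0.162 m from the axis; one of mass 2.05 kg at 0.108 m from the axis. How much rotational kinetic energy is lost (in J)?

energy lost ≈ 0.0363 J

The added mass arrives with no angular momentum about the axis, and any external torque about the axis is negligible, so the system's angular momentum is conserved.
Added inertia Σmr² = (2.32)(0.233)² + (1.85)(0.162)² + (2.05)(0.108)² = 0.1984 kg·m²; I_f = 0.7560 + 0.1984 = 0.9544 kg·m².
ω_f = I_p ω_i / I_f = (0.7560)(6.49) / 0.9544 = 5.141 rpm.
KE_i = ½(0.7560)(0.6796 rad/s)² = 0.1746 J; KE_f = ½(0.9544)(0.5383)² = 0.1383 J.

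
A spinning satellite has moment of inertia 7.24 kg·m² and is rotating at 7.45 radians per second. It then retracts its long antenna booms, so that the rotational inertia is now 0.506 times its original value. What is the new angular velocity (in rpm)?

ω₂ ≈ 141 rpm

No external torque acts about the spin axis, so angular momentum is conserved.
I₂ = 0.506 × 7.24 = 3.663 kg·m².
ω₂ = I₁ω₁ / I₂ = (7.240)(7.45 rad/s) / (3.663) = 14.72 rad/s = 140.6 rpm.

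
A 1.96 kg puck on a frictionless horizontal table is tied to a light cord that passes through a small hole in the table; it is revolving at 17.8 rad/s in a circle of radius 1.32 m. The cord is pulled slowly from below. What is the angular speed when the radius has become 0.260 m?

ω₂ ≈ 459 rad/s

The constraining force is radial, so m r² ω about the center is conserved.
ω₂ = ω₁ (r₁/r₂)² = (17.8)(1.32/0.260)² = 458.8 rad/s.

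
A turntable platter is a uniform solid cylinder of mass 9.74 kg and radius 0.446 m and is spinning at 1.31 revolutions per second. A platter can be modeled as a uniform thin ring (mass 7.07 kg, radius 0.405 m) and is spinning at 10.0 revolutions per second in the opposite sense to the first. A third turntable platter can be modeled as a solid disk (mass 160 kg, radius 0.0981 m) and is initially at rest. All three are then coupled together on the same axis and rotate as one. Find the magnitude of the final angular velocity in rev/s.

No external torque acts about the common axis, so total angular momentum is conserved.
Moments of inertia: I_A = ½(9.74)(0.446)² = 0.9687 kg·m²; I_B = (7.07)(0.405)² = 1.160 kg·m²; I_C = ½(160)(0.0981)² = 0.7699 kg·m².
Taking A's sense as positive: L = (0.9687)(1.31) − (1.160)(10.0) = -10.33 kg·m²·rev/s.
Combined I = 0.9687 + 1.160 + 0.7699 = 2.898 kg·m².
ω_f = L / I = -10.33 / 2.898 = -3.563 rev/s.

|ω_f| ≈ 3.56 rev/s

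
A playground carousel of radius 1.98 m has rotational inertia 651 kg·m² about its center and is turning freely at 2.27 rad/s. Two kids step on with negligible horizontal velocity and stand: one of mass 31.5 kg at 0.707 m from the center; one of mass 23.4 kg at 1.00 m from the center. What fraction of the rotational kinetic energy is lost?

The added mass arrives with no angular momentum about the center, and any external torque about the center is negligible, so the system's angular momentum is conserved.
Added inertia Σmr² = (31.5)(0.707)² + (23.4)(1.00)² = 39.15 kg·m²; I_f = 651.0 + 39.15 = 690.1 kg·m².
ω_f = I_p ω_i / I_f = (651.0)(2.27) / 690.1 = 2.141 rad/s.
KE_i = ½(651.0)(2.270 rad/s)² = 1677 J; KE_f = ½(690.1)(2.141)² = 1582 J.
Fraction lost = 0.05672.

fraction ≈ 0.0567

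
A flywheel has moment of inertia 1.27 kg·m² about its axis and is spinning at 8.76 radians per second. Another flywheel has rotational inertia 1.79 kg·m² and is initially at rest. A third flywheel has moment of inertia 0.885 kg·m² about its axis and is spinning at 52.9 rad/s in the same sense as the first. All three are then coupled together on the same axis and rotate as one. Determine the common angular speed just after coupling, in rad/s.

|ω_f| ≈ 14.7 rad/s

No external torque acts about the common axis, so total angular momentum is conserved.
Taking A's sense as positive: L = (1.270)(8.76) + (0.8850)(52.9) = 57.94 kg·m²·rad/s.
Combined I = 1.270 + 1.790 + 0.8850 = 3.945 kg·m².
ω_f = L / I = 57.94 / 3.945 = 14.69 rad/s.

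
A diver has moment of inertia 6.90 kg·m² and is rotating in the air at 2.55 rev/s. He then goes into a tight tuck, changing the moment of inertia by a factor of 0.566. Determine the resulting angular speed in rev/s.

ω₂ ≈ 4.51 rev/s

Angular momentum about the spin axis is conserved since the torque about it is zero.
I₂ = 0.566 × 6.90 = 3.905 kg·m².
ω₂ = I₁ω₁ / I₂ = (6.900)(2.55 rev/s) / (3.905) = 4.505 rev/s.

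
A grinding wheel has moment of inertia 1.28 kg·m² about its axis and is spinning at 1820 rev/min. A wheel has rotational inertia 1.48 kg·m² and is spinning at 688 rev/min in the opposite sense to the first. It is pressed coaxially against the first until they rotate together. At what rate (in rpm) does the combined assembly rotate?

|ω_f| ≈ 475 rpm

No external torque acts about the common axis, so total angular momentum is conserved.
Taking A's sense as positive: L = (1.280)(1820) − (1.480)(688) = 1311 kg·m²·rpm.
Combined I = 1.280 + 1.480 = 2.760 kg·m².
ω_f = L / I = 1311 / 2.760 = 475.1 rpm.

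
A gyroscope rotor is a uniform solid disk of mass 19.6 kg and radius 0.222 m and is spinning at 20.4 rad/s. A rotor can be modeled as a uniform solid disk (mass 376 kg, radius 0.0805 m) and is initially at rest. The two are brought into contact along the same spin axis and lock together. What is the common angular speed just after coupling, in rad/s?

The coupling torques are internal; angular momentum about the shared axis is conserved.
Moments of inertia: I_A = ½(19.6)(0.222)² = 0.4830 kg·m²; I_B = ½(376)(0.0805)² = 1.218 kg·m².
Taking A's sense as positive: L = (0.4830)(20.4) = 9.853 kg·m²·rad/s.
Combined I = 0.4830 + 1.218 = 1.701 kg·m².
ω_f = L / I = 9.853 / 1.701 = 5.791 rad/s.

|ω_f| ≈ 5.79 rad/s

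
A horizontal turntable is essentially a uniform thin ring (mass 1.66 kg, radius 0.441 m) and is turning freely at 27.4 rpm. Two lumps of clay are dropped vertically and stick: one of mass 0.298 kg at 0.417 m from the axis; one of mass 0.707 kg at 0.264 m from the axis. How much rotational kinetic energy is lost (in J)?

No external torque acts about the axis; L_before = L_after.
I_p = (1.66)(0.441)² = 0.3228 kg·m².
Added inertia Σmr² = (0.298)(0.417)² + (0.707)(0.264)² = 0.1011 kg·m²; I_f = 0.3228 + 0.1011 = 0.4239 kg·m².
ω_f = I_p ω_i / I_f = (0.3228)(27.4) / 0.4239 = 20.87 rpm.
KE_i = ½(0.3228)(2.869 rad/s)² = 1.329 J; KE_f = ½(0.4239)(2.185)² = 1.012 J.

energy lost ≈ 0.317 J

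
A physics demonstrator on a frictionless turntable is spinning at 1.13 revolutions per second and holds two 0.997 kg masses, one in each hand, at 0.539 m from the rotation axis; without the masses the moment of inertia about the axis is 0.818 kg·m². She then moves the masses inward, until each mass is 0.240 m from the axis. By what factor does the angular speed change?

With no external torque about the axis, L is conserved: I₁ω₁ = I₂ω₂.
I₁ = 0.818 + 2(0.997)(0.539)² = 1.397 kg·m²; I₂ = 0.818 + 2(0.997)(0.240)² = 0.9329 kg·m².
ω₂/ω₁ = I₁/I₂ = 1.397 / 0.9329 = 1.498.

ω₂/ω₁ ≈ 1.50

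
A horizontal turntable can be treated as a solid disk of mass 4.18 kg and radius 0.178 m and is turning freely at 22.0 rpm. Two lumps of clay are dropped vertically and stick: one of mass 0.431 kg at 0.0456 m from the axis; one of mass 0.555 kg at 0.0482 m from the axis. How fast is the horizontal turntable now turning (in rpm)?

The added mass arrives with no angular momentum about the axis, and any external torque about the axis is negligible, so the system's angular momentum is conserved.
I_p = ½(4.18)(0.178)² = 0.06622 kg·m².
Added inertia Σmr² = (0.431)(0.0456)² + (0.555)(0.0482)² = 0.002186 kg·m²; I_f = 0.06622 + 0.002186 = 0.06841 kg·m².
ω_f = I_p ω_i / I_f = (0.06622)(22.0) / 0.06841 = 21.30 rpm.

ω_f ≈ 21.3 rpm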